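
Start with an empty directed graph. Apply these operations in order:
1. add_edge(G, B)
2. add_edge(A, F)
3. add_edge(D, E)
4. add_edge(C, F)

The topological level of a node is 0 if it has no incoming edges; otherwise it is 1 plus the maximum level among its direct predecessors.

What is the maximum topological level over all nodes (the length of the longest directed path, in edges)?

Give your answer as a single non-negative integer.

Op 1: add_edge(G, B). Edges now: 1
Op 2: add_edge(A, F). Edges now: 2
Op 3: add_edge(D, E). Edges now: 3
Op 4: add_edge(C, F). Edges now: 4
Compute levels (Kahn BFS):
  sources (in-degree 0): A, C, D, G
  process A: level=0
    A->F: in-degree(F)=1, level(F)>=1
  process C: level=0
    C->F: in-degree(F)=0, level(F)=1, enqueue
  process D: level=0
    D->E: in-degree(E)=0, level(E)=1, enqueue
  process G: level=0
    G->B: in-degree(B)=0, level(B)=1, enqueue
  process F: level=1
  process E: level=1
  process B: level=1
All levels: A:0, B:1, C:0, D:0, E:1, F:1, G:0
max level = 1

Answer: 1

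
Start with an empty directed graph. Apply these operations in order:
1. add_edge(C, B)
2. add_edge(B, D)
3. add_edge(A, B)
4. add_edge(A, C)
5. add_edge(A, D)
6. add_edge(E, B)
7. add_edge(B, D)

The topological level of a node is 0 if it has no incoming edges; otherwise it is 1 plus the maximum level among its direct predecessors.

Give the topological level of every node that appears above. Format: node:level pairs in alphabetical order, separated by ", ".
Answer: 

Op 1: add_edge(C, B). Edges now: 1
Op 2: add_edge(B, D). Edges now: 2
Op 3: add_edge(A, B). Edges now: 3
Op 4: add_edge(A, C). Edges now: 4
Op 5: add_edge(A, D). Edges now: 5
Op 6: add_edge(E, B). Edges now: 6
Op 7: add_edge(B, D) (duplicate, no change). Edges now: 6
Compute levels (Kahn BFS):
  sources (in-degree 0): A, E
  process A: level=0
    A->B: in-degree(B)=2, level(B)>=1
    A->C: in-degree(C)=0, level(C)=1, enqueue
    A->D: in-degree(D)=1, level(D)>=1
  process E: level=0
    E->B: in-degree(B)=1, level(B)>=1
  process C: level=1
    C->B: in-degree(B)=0, level(B)=2, enqueue
  process B: level=2
    B->D: in-degree(D)=0, level(D)=3, enqueue
  process D: level=3
All levels: A:0, B:2, C:1, D:3, E:0

Answer: A:0, B:2, C:1, D:3, E:0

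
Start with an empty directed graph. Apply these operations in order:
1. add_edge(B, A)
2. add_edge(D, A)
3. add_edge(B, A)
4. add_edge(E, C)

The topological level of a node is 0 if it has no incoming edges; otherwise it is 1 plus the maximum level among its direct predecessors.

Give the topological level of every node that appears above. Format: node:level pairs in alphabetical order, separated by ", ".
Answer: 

Op 1: add_edge(B, A). Edges now: 1
Op 2: add_edge(D, A). Edges now: 2
Op 3: add_edge(B, A) (duplicate, no change). Edges now: 2
Op 4: add_edge(E, C). Edges now: 3
Compute levels (Kahn BFS):
  sources (in-degree 0): B, D, E
  process B: level=0
    B->A: in-degree(A)=1, level(A)>=1
  process D: level=0
    D->A: in-degree(A)=0, level(A)=1, enqueue
  process E: level=0
    E->C: in-degree(C)=0, level(C)=1, enqueue
  process A: level=1
  process C: level=1
All levels: A:1, B:0, C:1, D:0, E:0

Answer: A:1, B:0, C:1, D:0, E:0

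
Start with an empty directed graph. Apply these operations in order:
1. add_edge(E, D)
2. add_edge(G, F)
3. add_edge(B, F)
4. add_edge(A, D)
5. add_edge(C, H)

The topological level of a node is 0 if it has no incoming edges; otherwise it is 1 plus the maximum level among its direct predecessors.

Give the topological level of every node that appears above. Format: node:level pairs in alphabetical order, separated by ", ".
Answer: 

Answer: A:0, B:0, C:0, D:1, E:0, F:1, G:0, H:1

Derivation:
Op 1: add_edge(E, D). Edges now: 1
Op 2: add_edge(G, F). Edges now: 2
Op 3: add_edge(B, F). Edges now: 3
Op 4: add_edge(A, D). Edges now: 4
Op 5: add_edge(C, H). Edges now: 5
Compute levels (Kahn BFS):
  sources (in-degree 0): A, B, C, E, G
  process A: level=0
    A->D: in-degree(D)=1, level(D)>=1
  process B: level=0
    B->F: in-degree(F)=1, level(F)>=1
  process C: level=0
    C->H: in-degree(H)=0, level(H)=1, enqueue
  process E: level=0
    E->D: in-degree(D)=0, level(D)=1, enqueue
  process G: level=0
    G->F: in-degree(F)=0, level(F)=1, enqueue
  process H: level=1
  process D: level=1
  process F: level=1
All levels: A:0, B:0, C:0, D:1, E:0, F:1, G:0, H:1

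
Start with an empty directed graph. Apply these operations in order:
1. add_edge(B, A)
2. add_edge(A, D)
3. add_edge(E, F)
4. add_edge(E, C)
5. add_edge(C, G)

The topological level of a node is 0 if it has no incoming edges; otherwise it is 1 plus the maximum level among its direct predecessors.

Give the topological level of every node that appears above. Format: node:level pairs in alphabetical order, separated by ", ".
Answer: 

Answer: A:1, B:0, C:1, D:2, E:0, F:1, G:2

Derivation:
Op 1: add_edge(B, A). Edges now: 1
Op 2: add_edge(A, D). Edges now: 2
Op 3: add_edge(E, F). Edges now: 3
Op 4: add_edge(E, C). Edges now: 4
Op 5: add_edge(C, G). Edges now: 5
Compute levels (Kahn BFS):
  sources (in-degree 0): B, E
  process B: level=0
    B->A: in-degree(A)=0, level(A)=1, enqueue
  process E: level=0
    E->C: in-degree(C)=0, level(C)=1, enqueue
    E->F: in-degree(F)=0, level(F)=1, enqueue
  process A: level=1
    A->D: in-degree(D)=0, level(D)=2, enqueue
  process C: level=1
    C->G: in-degree(G)=0, level(G)=2, enqueue
  process F: level=1
  process D: level=2
  process G: level=2
All levels: A:1, B:0, C:1, D:2, E:0, F:1, G:2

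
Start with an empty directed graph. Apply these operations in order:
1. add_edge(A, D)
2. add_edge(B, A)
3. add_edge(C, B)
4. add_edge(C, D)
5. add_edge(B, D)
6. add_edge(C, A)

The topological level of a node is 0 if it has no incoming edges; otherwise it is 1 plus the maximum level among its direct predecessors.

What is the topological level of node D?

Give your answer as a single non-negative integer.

Op 1: add_edge(A, D). Edges now: 1
Op 2: add_edge(B, A). Edges now: 2
Op 3: add_edge(C, B). Edges now: 3
Op 4: add_edge(C, D). Edges now: 4
Op 5: add_edge(B, D). Edges now: 5
Op 6: add_edge(C, A). Edges now: 6
Compute levels (Kahn BFS):
  sources (in-degree 0): C
  process C: level=0
    C->A: in-degree(A)=1, level(A)>=1
    C->B: in-degree(B)=0, level(B)=1, enqueue
    C->D: in-degree(D)=2, level(D)>=1
  process B: level=1
    B->A: in-degree(A)=0, level(A)=2, enqueue
    B->D: in-degree(D)=1, level(D)>=2
  process A: level=2
    A->D: in-degree(D)=0, level(D)=3, enqueue
  process D: level=3
All levels: A:2, B:1, C:0, D:3
level(D) = 3

Answer: 3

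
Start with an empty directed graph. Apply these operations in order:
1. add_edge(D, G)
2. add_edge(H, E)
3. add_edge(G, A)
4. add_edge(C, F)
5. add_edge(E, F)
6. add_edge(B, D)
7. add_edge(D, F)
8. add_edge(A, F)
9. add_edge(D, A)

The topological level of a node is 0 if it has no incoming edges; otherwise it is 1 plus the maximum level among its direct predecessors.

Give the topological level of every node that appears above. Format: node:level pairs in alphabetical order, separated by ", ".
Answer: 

Answer: A:3, B:0, C:0, D:1, E:1, F:4, G:2, H:0

Derivation:
Op 1: add_edge(D, G). Edges now: 1
Op 2: add_edge(H, E). Edges now: 2
Op 3: add_edge(G, A). Edges now: 3
Op 4: add_edge(C, F). Edges now: 4
Op 5: add_edge(E, F). Edges now: 5
Op 6: add_edge(B, D). Edges now: 6
Op 7: add_edge(D, F). Edges now: 7
Op 8: add_edge(A, F). Edges now: 8
Op 9: add_edge(D, A). Edges now: 9
Compute levels (Kahn BFS):
  sources (in-degree 0): B, C, H
  process B: level=0
    B->D: in-degree(D)=0, level(D)=1, enqueue
  process C: level=0
    C->F: in-degree(F)=3, level(F)>=1
  process H: level=0
    H->E: in-degree(E)=0, level(E)=1, enqueue
  process D: level=1
    D->A: in-degree(A)=1, level(A)>=2
    D->F: in-degree(F)=2, level(F)>=2
    D->G: in-degree(G)=0, level(G)=2, enqueue
  process E: level=1
    E->F: in-degree(F)=1, level(F)>=2
  process G: level=2
    G->A: in-degree(A)=0, level(A)=3, enqueue
  process A: level=3
    A->F: in-degree(F)=0, level(F)=4, enqueue
  process F: level=4
All levels: A:3, B:0, C:0, D:1, E:1, F:4, G:2, H:0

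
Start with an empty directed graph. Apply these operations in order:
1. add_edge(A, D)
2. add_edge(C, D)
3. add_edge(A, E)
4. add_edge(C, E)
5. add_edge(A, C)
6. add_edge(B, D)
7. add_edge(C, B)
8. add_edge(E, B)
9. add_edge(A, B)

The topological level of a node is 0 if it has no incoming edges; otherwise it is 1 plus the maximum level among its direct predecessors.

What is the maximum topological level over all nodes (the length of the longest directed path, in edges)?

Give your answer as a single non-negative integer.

Op 1: add_edge(A, D). Edges now: 1
Op 2: add_edge(C, D). Edges now: 2
Op 3: add_edge(A, E). Edges now: 3
Op 4: add_edge(C, E). Edges now: 4
Op 5: add_edge(A, C). Edges now: 5
Op 6: add_edge(B, D). Edges now: 6
Op 7: add_edge(C, B). Edges now: 7
Op 8: add_edge(E, B). Edges now: 8
Op 9: add_edge(A, B). Edges now: 9
Compute levels (Kahn BFS):
  sources (in-degree 0): A
  process A: level=0
    A->B: in-degree(B)=2, level(B)>=1
    A->C: in-degree(C)=0, level(C)=1, enqueue
    A->D: in-degree(D)=2, level(D)>=1
    A->E: in-degree(E)=1, level(E)>=1
  process C: level=1
    C->B: in-degree(B)=1, level(B)>=2
    C->D: in-degree(D)=1, level(D)>=2
    C->E: in-degree(E)=0, level(E)=2, enqueue
  process E: level=2
    E->B: in-degree(B)=0, level(B)=3, enqueue
  process B: level=3
    B->D: in-degree(D)=0, level(D)=4, enqueue
  process D: level=4
All levels: A:0, B:3, C:1, D:4, E:2
max level = 4

Answer: 4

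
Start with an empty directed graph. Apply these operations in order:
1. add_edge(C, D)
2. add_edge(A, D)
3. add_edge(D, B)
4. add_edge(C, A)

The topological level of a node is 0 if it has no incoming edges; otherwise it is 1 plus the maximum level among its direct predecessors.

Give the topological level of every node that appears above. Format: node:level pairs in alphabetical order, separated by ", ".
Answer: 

Op 1: add_edge(C, D). Edges now: 1
Op 2: add_edge(A, D). Edges now: 2
Op 3: add_edge(D, B). Edges now: 3
Op 4: add_edge(C, A). Edges now: 4
Compute levels (Kahn BFS):
  sources (in-degree 0): C
  process C: level=0
    C->A: in-degree(A)=0, level(A)=1, enqueue
    C->D: in-degree(D)=1, level(D)>=1
  process A: level=1
    A->D: in-degree(D)=0, level(D)=2, enqueue
  process D: level=2
    D->B: in-degree(B)=0, level(B)=3, enqueue
  process B: level=3
All levels: A:1, B:3, C:0, D:2

Answer: A:1, B:3, C:0, D:2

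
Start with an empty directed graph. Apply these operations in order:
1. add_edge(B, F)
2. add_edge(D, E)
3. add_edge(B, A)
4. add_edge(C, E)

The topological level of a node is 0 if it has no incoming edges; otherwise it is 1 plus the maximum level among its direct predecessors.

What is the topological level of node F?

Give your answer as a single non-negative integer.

Answer: 1

Derivation:
Op 1: add_edge(B, F). Edges now: 1
Op 2: add_edge(D, E). Edges now: 2
Op 3: add_edge(B, A). Edges now: 3
Op 4: add_edge(C, E). Edges now: 4
Compute levels (Kahn BFS):
  sources (in-degree 0): B, C, D
  process B: level=0
    B->A: in-degree(A)=0, level(A)=1, enqueue
    B->F: in-degree(F)=0, level(F)=1, enqueue
  process C: level=0
    C->E: in-degree(E)=1, level(E)>=1
  process D: level=0
    D->E: in-degree(E)=0, level(E)=1, enqueue
  process A: level=1
  process F: level=1
  process E: level=1
All levels: A:1, B:0, C:0, D:0, E:1, F:1
level(F) = 1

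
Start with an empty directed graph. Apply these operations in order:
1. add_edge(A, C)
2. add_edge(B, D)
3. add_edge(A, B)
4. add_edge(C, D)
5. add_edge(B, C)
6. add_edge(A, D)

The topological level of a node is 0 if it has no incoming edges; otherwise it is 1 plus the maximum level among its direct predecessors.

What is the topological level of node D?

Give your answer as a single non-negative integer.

Answer: 3

Derivation:
Op 1: add_edge(A, C). Edges now: 1
Op 2: add_edge(B, D). Edges now: 2
Op 3: add_edge(A, B). Edges now: 3
Op 4: add_edge(C, D). Edges now: 4
Op 5: add_edge(B, C). Edges now: 5
Op 6: add_edge(A, D). Edges now: 6
Compute levels (Kahn BFS):
  sources (in-degree 0): A
  process A: level=0
    A->B: in-degree(B)=0, level(B)=1, enqueue
    A->C: in-degree(C)=1, level(C)>=1
    A->D: in-degree(D)=2, level(D)>=1
  process B: level=1
    B->C: in-degree(C)=0, level(C)=2, enqueue
    B->D: in-degree(D)=1, level(D)>=2
  process C: level=2
    C->D: in-degree(D)=0, level(D)=3, enqueue
  process D: level=3
All levels: A:0, B:1, C:2, D:3
level(D) = 3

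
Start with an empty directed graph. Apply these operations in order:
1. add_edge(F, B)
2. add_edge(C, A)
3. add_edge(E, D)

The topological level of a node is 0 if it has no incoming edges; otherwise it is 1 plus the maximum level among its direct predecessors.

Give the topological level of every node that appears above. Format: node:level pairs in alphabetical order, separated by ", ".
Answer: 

Op 1: add_edge(F, B). Edges now: 1
Op 2: add_edge(C, A). Edges now: 2
Op 3: add_edge(E, D). Edges now: 3
Compute levels (Kahn BFS):
  sources (in-degree 0): C, E, F
  process C: level=0
    C->A: in-degree(A)=0, level(A)=1, enqueue
  process E: level=0
    E->D: in-degree(D)=0, level(D)=1, enqueue
  process F: level=0
    F->B: in-degree(B)=0, level(B)=1, enqueue
  process A: level=1
  process D: level=1
  process B: level=1
All levels: A:1, B:1, C:0, D:1, E:0, F:0

Answer: A:1, B:1, C:0, D:1, E:0, F:0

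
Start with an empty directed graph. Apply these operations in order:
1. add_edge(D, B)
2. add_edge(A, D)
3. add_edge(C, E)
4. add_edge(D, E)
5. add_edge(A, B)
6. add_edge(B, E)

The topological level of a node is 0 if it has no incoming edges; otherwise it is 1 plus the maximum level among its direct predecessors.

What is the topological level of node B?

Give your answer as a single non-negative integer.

Op 1: add_edge(D, B). Edges now: 1
Op 2: add_edge(A, D). Edges now: 2
Op 3: add_edge(C, E). Edges now: 3
Op 4: add_edge(D, E). Edges now: 4
Op 5: add_edge(A, B). Edges now: 5
Op 6: add_edge(B, E). Edges now: 6
Compute levels (Kahn BFS):
  sources (in-degree 0): A, C
  process A: level=0
    A->B: in-degree(B)=1, level(B)>=1
    A->D: in-degree(D)=0, level(D)=1, enqueue
  process C: level=0
    C->E: in-degree(E)=2, level(E)>=1
  process D: level=1
    D->B: in-degree(B)=0, level(B)=2, enqueue
    D->E: in-degree(E)=1, level(E)>=2
  process B: level=2
    B->E: in-degree(E)=0, level(E)=3, enqueue
  process E: level=3
All levels: A:0, B:2, C:0, D:1, E:3
level(B) = 2

Answer: 2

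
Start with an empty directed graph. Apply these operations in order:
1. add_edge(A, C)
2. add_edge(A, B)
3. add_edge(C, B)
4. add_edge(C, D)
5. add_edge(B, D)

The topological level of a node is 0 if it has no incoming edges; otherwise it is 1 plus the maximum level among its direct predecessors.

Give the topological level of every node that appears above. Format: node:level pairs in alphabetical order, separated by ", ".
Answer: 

Answer: A:0, B:2, C:1, D:3

Derivation:
Op 1: add_edge(A, C). Edges now: 1
Op 2: add_edge(A, B). Edges now: 2
Op 3: add_edge(C, B). Edges now: 3
Op 4: add_edge(C, D). Edges now: 4
Op 5: add_edge(B, D). Edges now: 5
Compute levels (Kahn BFS):
  sources (in-degree 0): A
  process A: level=0
    A->B: in-degree(B)=1, level(B)>=1
    A->C: in-degree(C)=0, level(C)=1, enqueue
  process C: level=1
    C->B: in-degree(B)=0, level(B)=2, enqueue
    C->D: in-degree(D)=1, level(D)>=2
  process B: level=2
    B->D: in-degree(D)=0, level(D)=3, enqueue
  process D: level=3
All levels: A:0, B:2, C:1, D:3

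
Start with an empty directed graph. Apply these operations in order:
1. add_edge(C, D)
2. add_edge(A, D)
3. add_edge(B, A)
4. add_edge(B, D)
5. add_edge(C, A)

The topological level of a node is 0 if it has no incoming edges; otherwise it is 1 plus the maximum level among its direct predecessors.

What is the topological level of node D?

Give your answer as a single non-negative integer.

Op 1: add_edge(C, D). Edges now: 1
Op 2: add_edge(A, D). Edges now: 2
Op 3: add_edge(B, A). Edges now: 3
Op 4: add_edge(B, D). Edges now: 4
Op 5: add_edge(C, A). Edges now: 5
Compute levels (Kahn BFS):
  sources (in-degree 0): B, C
  process B: level=0
    B->A: in-degree(A)=1, level(A)>=1
    B->D: in-degree(D)=2, level(D)>=1
  process C: level=0
    C->A: in-degree(A)=0, level(A)=1, enqueue
    C->D: in-degree(D)=1, level(D)>=1
  process A: level=1
    A->D: in-degree(D)=0, level(D)=2, enqueue
  process D: level=2
All levels: A:1, B:0, C:0, D:2
level(D) = 2

Answer: 2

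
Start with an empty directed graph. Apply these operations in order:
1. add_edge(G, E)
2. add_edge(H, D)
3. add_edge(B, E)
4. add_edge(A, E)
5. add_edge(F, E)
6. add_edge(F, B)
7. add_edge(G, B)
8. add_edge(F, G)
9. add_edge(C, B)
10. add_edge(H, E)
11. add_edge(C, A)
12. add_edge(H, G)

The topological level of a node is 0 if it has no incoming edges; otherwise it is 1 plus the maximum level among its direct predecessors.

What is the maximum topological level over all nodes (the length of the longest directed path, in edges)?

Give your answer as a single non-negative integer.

Op 1: add_edge(G, E). Edges now: 1
Op 2: add_edge(H, D). Edges now: 2
Op 3: add_edge(B, E). Edges now: 3
Op 4: add_edge(A, E). Edges now: 4
Op 5: add_edge(F, E). Edges now: 5
Op 6: add_edge(F, B). Edges now: 6
Op 7: add_edge(G, B). Edges now: 7
Op 8: add_edge(F, G). Edges now: 8
Op 9: add_edge(C, B). Edges now: 9
Op 10: add_edge(H, E). Edges now: 10
Op 11: add_edge(C, A). Edges now: 11
Op 12: add_edge(H, G). Edges now: 12
Compute levels (Kahn BFS):
  sources (in-degree 0): C, F, H
  process C: level=0
    C->A: in-degree(A)=0, level(A)=1, enqueue
    C->B: in-degree(B)=2, level(B)>=1
  process F: level=0
    F->B: in-degree(B)=1, level(B)>=1
    F->E: in-degree(E)=4, level(E)>=1
    F->G: in-degree(G)=1, level(G)>=1
  process H: level=0
    H->D: in-degree(D)=0, level(D)=1, enqueue
    H->E: in-degree(E)=3, level(E)>=1
    H->G: in-degree(G)=0, level(G)=1, enqueue
  process A: level=1
    A->E: in-degree(E)=2, level(E)>=2
  process D: level=1
  process G: level=1
    G->B: in-degree(B)=0, level(B)=2, enqueue
    G->E: in-degree(E)=1, level(E)>=2
  process B: level=2
    B->E: in-degree(E)=0, level(E)=3, enqueue
  process E: level=3
All levels: A:1, B:2, C:0, D:1, E:3, F:0, G:1, H:0
max level = 3

Answer: 3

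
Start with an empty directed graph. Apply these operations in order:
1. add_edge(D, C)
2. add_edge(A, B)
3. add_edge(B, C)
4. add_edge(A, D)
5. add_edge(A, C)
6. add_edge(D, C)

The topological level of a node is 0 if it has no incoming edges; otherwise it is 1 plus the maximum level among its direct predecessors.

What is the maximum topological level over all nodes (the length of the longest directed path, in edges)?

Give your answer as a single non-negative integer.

Op 1: add_edge(D, C). Edges now: 1
Op 2: add_edge(A, B). Edges now: 2
Op 3: add_edge(B, C). Edges now: 3
Op 4: add_edge(A, D). Edges now: 4
Op 5: add_edge(A, C). Edges now: 5
Op 6: add_edge(D, C) (duplicate, no change). Edges now: 5
Compute levels (Kahn BFS):
  sources (in-degree 0): A
  process A: level=0
    A->B: in-degree(B)=0, level(B)=1, enqueue
    A->C: in-degree(C)=2, level(C)>=1
    A->D: in-degree(D)=0, level(D)=1, enqueue
  process B: level=1
    B->C: in-degree(C)=1, level(C)>=2
  process D: level=1
    D->C: in-degree(C)=0, level(C)=2, enqueue
  process C: level=2
All levels: A:0, B:1, C:2, D:1
max level = 2

Answer: 2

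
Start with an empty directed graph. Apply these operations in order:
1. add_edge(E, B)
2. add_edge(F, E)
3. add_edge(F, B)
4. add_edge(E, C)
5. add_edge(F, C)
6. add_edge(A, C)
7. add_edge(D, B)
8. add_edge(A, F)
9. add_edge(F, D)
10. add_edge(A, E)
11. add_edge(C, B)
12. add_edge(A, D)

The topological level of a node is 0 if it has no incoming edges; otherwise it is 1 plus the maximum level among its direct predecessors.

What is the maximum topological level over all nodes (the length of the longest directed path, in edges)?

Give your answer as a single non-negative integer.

Op 1: add_edge(E, B). Edges now: 1
Op 2: add_edge(F, E). Edges now: 2
Op 3: add_edge(F, B). Edges now: 3
Op 4: add_edge(E, C). Edges now: 4
Op 5: add_edge(F, C). Edges now: 5
Op 6: add_edge(A, C). Edges now: 6
Op 7: add_edge(D, B). Edges now: 7
Op 8: add_edge(A, F). Edges now: 8
Op 9: add_edge(F, D). Edges now: 9
Op 10: add_edge(A, E). Edges now: 10
Op 11: add_edge(C, B). Edges now: 11
Op 12: add_edge(A, D). Edges now: 12
Compute levels (Kahn BFS):
  sources (in-degree 0): A
  process A: level=0
    A->C: in-degree(C)=2, level(C)>=1
    A->D: in-degree(D)=1, level(D)>=1
    A->E: in-degree(E)=1, level(E)>=1
    A->F: in-degree(F)=0, level(F)=1, enqueue
  process F: level=1
    F->B: in-degree(B)=3, level(B)>=2
    F->C: in-degree(C)=1, level(C)>=2
    F->D: in-degree(D)=0, level(D)=2, enqueue
    F->E: in-degree(E)=0, level(E)=2, enqueue
  process D: level=2
    D->B: in-degree(B)=2, level(B)>=3
  process E: level=2
    E->B: in-degree(B)=1, level(B)>=3
    E->C: in-degree(C)=0, level(C)=3, enqueue
  process C: level=3
    C->B: in-degree(B)=0, level(B)=4, enqueue
  process B: level=4
All levels: A:0, B:4, C:3, D:2, E:2, F:1
max level = 4

Answer: 4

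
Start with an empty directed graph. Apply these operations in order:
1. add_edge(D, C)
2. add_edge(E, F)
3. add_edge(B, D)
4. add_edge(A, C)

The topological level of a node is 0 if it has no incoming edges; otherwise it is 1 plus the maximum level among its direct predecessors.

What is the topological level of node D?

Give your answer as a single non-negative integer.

Answer: 1

Derivation:
Op 1: add_edge(D, C). Edges now: 1
Op 2: add_edge(E, F). Edges now: 2
Op 3: add_edge(B, D). Edges now: 3
Op 4: add_edge(A, C). Edges now: 4
Compute levels (Kahn BFS):
  sources (in-degree 0): A, B, E
  process A: level=0
    A->C: in-degree(C)=1, level(C)>=1
  process B: level=0
    B->D: in-degree(D)=0, level(D)=1, enqueue
  process E: level=0
    E->F: in-degree(F)=0, level(F)=1, enqueue
  process D: level=1
    D->C: in-degree(C)=0, level(C)=2, enqueue
  process F: level=1
  process C: level=2
All levels: A:0, B:0, C:2, D:1, E:0, F:1
level(D) = 1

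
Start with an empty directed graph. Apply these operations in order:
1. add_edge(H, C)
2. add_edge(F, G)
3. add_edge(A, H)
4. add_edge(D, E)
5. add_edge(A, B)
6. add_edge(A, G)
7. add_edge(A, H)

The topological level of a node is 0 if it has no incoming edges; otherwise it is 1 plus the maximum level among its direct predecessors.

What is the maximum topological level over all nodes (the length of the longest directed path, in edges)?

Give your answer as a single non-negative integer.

Op 1: add_edge(H, C). Edges now: 1
Op 2: add_edge(F, G). Edges now: 2
Op 3: add_edge(A, H). Edges now: 3
Op 4: add_edge(D, E). Edges now: 4
Op 5: add_edge(A, B). Edges now: 5
Op 6: add_edge(A, G). Edges now: 6
Op 7: add_edge(A, H) (duplicate, no change). Edges now: 6
Compute levels (Kahn BFS):
  sources (in-degree 0): A, D, F
  process A: level=0
    A->B: in-degree(B)=0, level(B)=1, enqueue
    A->G: in-degree(G)=1, level(G)>=1
    A->H: in-degree(H)=0, level(H)=1, enqueue
  process D: level=0
    D->E: in-degree(E)=0, level(E)=1, enqueue
  process F: level=0
    F->G: in-degree(G)=0, level(G)=1, enqueue
  process B: level=1
  process H: level=1
    H->C: in-degree(C)=0, level(C)=2, enqueue
  process E: level=1
  process G: level=1
  process C: level=2
All levels: A:0, B:1, C:2, D:0, E:1, F:0, G:1, H:1
max level = 2

Answer: 2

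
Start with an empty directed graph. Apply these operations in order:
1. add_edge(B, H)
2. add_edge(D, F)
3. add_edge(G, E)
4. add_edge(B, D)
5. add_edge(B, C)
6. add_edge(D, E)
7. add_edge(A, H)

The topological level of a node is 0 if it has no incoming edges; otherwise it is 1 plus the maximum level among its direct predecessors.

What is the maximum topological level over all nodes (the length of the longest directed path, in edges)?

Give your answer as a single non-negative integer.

Op 1: add_edge(B, H). Edges now: 1
Op 2: add_edge(D, F). Edges now: 2
Op 3: add_edge(G, E). Edges now: 3
Op 4: add_edge(B, D). Edges now: 4
Op 5: add_edge(B, C). Edges now: 5
Op 6: add_edge(D, E). Edges now: 6
Op 7: add_edge(A, H). Edges now: 7
Compute levels (Kahn BFS):
  sources (in-degree 0): A, B, G
  process A: level=0
    A->H: in-degree(H)=1, level(H)>=1
  process B: level=0
    B->C: in-degree(C)=0, level(C)=1, enqueue
    B->D: in-degree(D)=0, level(D)=1, enqueue
    B->H: in-degree(H)=0, level(H)=1, enqueue
  process G: level=0
    G->E: in-degree(E)=1, level(E)>=1
  process C: level=1
  process D: level=1
    D->E: in-degree(E)=0, level(E)=2, enqueue
    D->F: in-degree(F)=0, level(F)=2, enqueue
  process H: level=1
  process E: level=2
  process F: level=2
All levels: A:0, B:0, C:1, D:1, E:2, F:2, G:0, H:1
max level = 2

Answer: 2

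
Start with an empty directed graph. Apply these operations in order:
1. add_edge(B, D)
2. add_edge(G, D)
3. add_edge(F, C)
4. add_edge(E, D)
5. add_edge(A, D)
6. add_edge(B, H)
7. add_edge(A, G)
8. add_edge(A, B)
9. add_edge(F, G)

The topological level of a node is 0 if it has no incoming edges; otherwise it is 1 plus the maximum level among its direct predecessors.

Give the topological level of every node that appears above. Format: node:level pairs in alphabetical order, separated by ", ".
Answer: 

Answer: A:0, B:1, C:1, D:2, E:0, F:0, G:1, H:2

Derivation:
Op 1: add_edge(B, D). Edges now: 1
Op 2: add_edge(G, D). Edges now: 2
Op 3: add_edge(F, C). Edges now: 3
Op 4: add_edge(E, D). Edges now: 4
Op 5: add_edge(A, D). Edges now: 5
Op 6: add_edge(B, H). Edges now: 6
Op 7: add_edge(A, G). Edges now: 7
Op 8: add_edge(A, B). Edges now: 8
Op 9: add_edge(F, G). Edges now: 9
Compute levels (Kahn BFS):
  sources (in-degree 0): A, E, F
  process A: level=0
    A->B: in-degree(B)=0, level(B)=1, enqueue
    A->D: in-degree(D)=3, level(D)>=1
    A->G: in-degree(G)=1, level(G)>=1
  process E: level=0
    E->D: in-degree(D)=2, level(D)>=1
  process F: level=0
    F->C: in-degree(C)=0, level(C)=1, enqueue
    F->G: in-degree(G)=0, level(G)=1, enqueue
  process B: level=1
    B->D: in-degree(D)=1, level(D)>=2
    B->H: in-degree(H)=0, level(H)=2, enqueue
  process C: level=1
  process G: level=1
    G->D: in-degree(D)=0, level(D)=2, enqueue
  process H: level=2
  process D: level=2
All levels: A:0, B:1, C:1, D:2, E:0, F:0, G:1, H:2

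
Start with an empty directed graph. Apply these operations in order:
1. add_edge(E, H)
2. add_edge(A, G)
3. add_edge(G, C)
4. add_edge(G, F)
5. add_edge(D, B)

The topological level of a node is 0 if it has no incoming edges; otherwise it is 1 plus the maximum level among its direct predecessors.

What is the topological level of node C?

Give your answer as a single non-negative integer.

Answer: 2

Derivation:
Op 1: add_edge(E, H). Edges now: 1
Op 2: add_edge(A, G). Edges now: 2
Op 3: add_edge(G, C). Edges now: 3
Op 4: add_edge(G, F). Edges now: 4
Op 5: add_edge(D, B). Edges now: 5
Compute levels (Kahn BFS):
  sources (in-degree 0): A, D, E
  process A: level=0
    A->G: in-degree(G)=0, level(G)=1, enqueue
  process D: level=0
    D->B: in-degree(B)=0, level(B)=1, enqueue
  process E: level=0
    E->H: in-degree(H)=0, level(H)=1, enqueue
  process G: level=1
    G->C: in-degree(C)=0, level(C)=2, enqueue
    G->F: in-degree(F)=0, level(F)=2, enqueue
  process B: level=1
  process H: level=1
  process C: level=2
  process F: level=2
All levels: A:0, B:1, C:2, D:0, E:0, F:2, G:1, H:1
level(C) = 2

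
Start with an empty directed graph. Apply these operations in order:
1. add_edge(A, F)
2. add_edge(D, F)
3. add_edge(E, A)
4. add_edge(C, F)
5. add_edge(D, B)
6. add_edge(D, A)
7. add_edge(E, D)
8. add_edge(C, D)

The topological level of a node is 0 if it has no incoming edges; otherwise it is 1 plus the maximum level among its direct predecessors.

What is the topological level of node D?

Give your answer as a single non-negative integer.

Op 1: add_edge(A, F). Edges now: 1
Op 2: add_edge(D, F). Edges now: 2
Op 3: add_edge(E, A). Edges now: 3
Op 4: add_edge(C, F). Edges now: 4
Op 5: add_edge(D, B). Edges now: 5
Op 6: add_edge(D, A). Edges now: 6
Op 7: add_edge(E, D). Edges now: 7
Op 8: add_edge(C, D). Edges now: 8
Compute levels (Kahn BFS):
  sources (in-degree 0): C, E
  process C: level=0
    C->D: in-degree(D)=1, level(D)>=1
    C->F: in-degree(F)=2, level(F)>=1
  process E: level=0
    E->A: in-degree(A)=1, level(A)>=1
    E->D: in-degree(D)=0, level(D)=1, enqueue
  process D: level=1
    D->A: in-degree(A)=0, level(A)=2, enqueue
    D->B: in-degree(B)=0, level(B)=2, enqueue
    D->F: in-degree(F)=1, level(F)>=2
  process A: level=2
    A->F: in-degree(F)=0, level(F)=3, enqueue
  process B: level=2
  process F: level=3
All levels: A:2, B:2, C:0, D:1, E:0, F:3
level(D) = 1

Answer: 1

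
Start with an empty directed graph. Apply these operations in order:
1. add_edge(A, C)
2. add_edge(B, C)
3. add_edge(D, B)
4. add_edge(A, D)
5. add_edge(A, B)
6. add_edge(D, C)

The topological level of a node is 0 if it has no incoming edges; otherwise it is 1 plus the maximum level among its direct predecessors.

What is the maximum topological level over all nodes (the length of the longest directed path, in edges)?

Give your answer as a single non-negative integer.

Op 1: add_edge(A, C). Edges now: 1
Op 2: add_edge(B, C). Edges now: 2
Op 3: add_edge(D, B). Edges now: 3
Op 4: add_edge(A, D). Edges now: 4
Op 5: add_edge(A, B). Edges now: 5
Op 6: add_edge(D, C). Edges now: 6
Compute levels (Kahn BFS):
  sources (in-degree 0): A
  process A: level=0
    A->B: in-degree(B)=1, level(B)>=1
    A->C: in-degree(C)=2, level(C)>=1
    A->D: in-degree(D)=0, level(D)=1, enqueue
  process D: level=1
    D->B: in-degree(B)=0, level(B)=2, enqueue
    D->C: in-degree(C)=1, level(C)>=2
  process B: level=2
    B->C: in-degree(C)=0, level(C)=3, enqueue
  process C: level=3
All levels: A:0, B:2, C:3, D:1
max level = 3

Answer: 3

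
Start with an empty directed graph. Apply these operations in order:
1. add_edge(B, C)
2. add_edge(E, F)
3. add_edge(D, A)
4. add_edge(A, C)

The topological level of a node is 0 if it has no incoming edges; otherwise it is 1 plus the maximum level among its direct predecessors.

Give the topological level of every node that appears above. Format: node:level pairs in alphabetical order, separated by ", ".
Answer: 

Answer: A:1, B:0, C:2, D:0, E:0, F:1

Derivation:
Op 1: add_edge(B, C). Edges now: 1
Op 2: add_edge(E, F). Edges now: 2
Op 3: add_edge(D, A). Edges now: 3
Op 4: add_edge(A, C). Edges now: 4
Compute levels (Kahn BFS):
  sources (in-degree 0): B, D, E
  process B: level=0
    B->C: in-degree(C)=1, level(C)>=1
  process D: level=0
    D->A: in-degree(A)=0, level(A)=1, enqueue
  process E: level=0
    E->F: in-degree(F)=0, level(F)=1, enqueue
  process A: level=1
    A->C: in-degree(C)=0, level(C)=2, enqueue
  process F: level=1
  process C: level=2
All levels: A:1, B:0, C:2, D:0, E:0, F:1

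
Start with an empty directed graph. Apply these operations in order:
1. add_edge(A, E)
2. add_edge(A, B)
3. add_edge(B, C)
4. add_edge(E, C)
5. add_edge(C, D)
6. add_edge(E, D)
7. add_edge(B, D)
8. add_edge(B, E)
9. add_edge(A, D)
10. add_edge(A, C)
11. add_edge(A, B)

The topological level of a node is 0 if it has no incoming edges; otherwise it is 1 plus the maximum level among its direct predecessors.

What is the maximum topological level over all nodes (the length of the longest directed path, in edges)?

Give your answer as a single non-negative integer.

Op 1: add_edge(A, E). Edges now: 1
Op 2: add_edge(A, B). Edges now: 2
Op 3: add_edge(B, C). Edges now: 3
Op 4: add_edge(E, C). Edges now: 4
Op 5: add_edge(C, D). Edges now: 5
Op 6: add_edge(E, D). Edges now: 6
Op 7: add_edge(B, D). Edges now: 7
Op 8: add_edge(B, E). Edges now: 8
Op 9: add_edge(A, D). Edges now: 9
Op 10: add_edge(A, C). Edges now: 10
Op 11: add_edge(A, B) (duplicate, no change). Edges now: 10
Compute levels (Kahn BFS):
  sources (in-degree 0): A
  process A: level=0
    A->B: in-degree(B)=0, level(B)=1, enqueue
    A->C: in-degree(C)=2, level(C)>=1
    A->D: in-degree(D)=3, level(D)>=1
    A->E: in-degree(E)=1, level(E)>=1
  process B: level=1
    B->C: in-degree(C)=1, level(C)>=2
    B->D: in-degree(D)=2, level(D)>=2
    B->E: in-degree(E)=0, level(E)=2, enqueue
  process E: level=2
    E->C: in-degree(C)=0, level(C)=3, enqueue
    E->D: in-degree(D)=1, level(D)>=3
  process C: level=3
    C->D: in-degree(D)=0, level(D)=4, enqueue
  process D: level=4
All levels: A:0, B:1, C:3, D:4, E:2
max level = 4

Answer: 4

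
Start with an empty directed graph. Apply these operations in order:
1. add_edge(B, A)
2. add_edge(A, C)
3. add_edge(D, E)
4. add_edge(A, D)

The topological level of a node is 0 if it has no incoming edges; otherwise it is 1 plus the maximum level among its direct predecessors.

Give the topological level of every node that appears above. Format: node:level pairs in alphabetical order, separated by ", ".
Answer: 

Op 1: add_edge(B, A). Edges now: 1
Op 2: add_edge(A, C). Edges now: 2
Op 3: add_edge(D, E). Edges now: 3
Op 4: add_edge(A, D). Edges now: 4
Compute levels (Kahn BFS):
  sources (in-degree 0): B
  process B: level=0
    B->A: in-degree(A)=0, level(A)=1, enqueue
  process A: level=1
    A->C: in-degree(C)=0, level(C)=2, enqueue
    A->D: in-degree(D)=0, level(D)=2, enqueue
  process C: level=2
  process D: level=2
    D->E: in-degree(E)=0, level(E)=3, enqueue
  process E: level=3
All levels: A:1, B:0, C:2, D:2, E:3

Answer: A:1, B:0, C:2, D:2, E:3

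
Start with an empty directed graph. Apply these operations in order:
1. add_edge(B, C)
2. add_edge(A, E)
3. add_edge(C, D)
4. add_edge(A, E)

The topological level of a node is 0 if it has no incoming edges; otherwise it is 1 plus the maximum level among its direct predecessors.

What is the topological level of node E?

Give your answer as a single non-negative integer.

Answer: 1

Derivation:
Op 1: add_edge(B, C). Edges now: 1
Op 2: add_edge(A, E). Edges now: 2
Op 3: add_edge(C, D). Edges now: 3
Op 4: add_edge(A, E) (duplicate, no change). Edges now: 3
Compute levels (Kahn BFS):
  sources (in-degree 0): A, B
  process A: level=0
    A->E: in-degree(E)=0, level(E)=1, enqueue
  process B: level=0
    B->C: in-degree(C)=0, level(C)=1, enqueue
  process E: level=1
  process C: level=1
    C->D: in-degree(D)=0, level(D)=2, enqueue
  process D: level=2
All levels: A:0, B:0, C:1, D:2, E:1
level(E) = 1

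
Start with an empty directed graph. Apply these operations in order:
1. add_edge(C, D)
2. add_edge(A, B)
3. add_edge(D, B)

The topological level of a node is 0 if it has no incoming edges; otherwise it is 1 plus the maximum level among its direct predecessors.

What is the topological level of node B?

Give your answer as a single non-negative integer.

Answer: 2

Derivation:
Op 1: add_edge(C, D). Edges now: 1
Op 2: add_edge(A, B). Edges now: 2
Op 3: add_edge(D, B). Edges now: 3
Compute levels (Kahn BFS):
  sources (in-degree 0): A, C
  process A: level=0
    A->B: in-degree(B)=1, level(B)>=1
  process C: level=0
    C->D: in-degree(D)=0, level(D)=1, enqueue
  process D: level=1
    D->B: in-degree(B)=0, level(B)=2, enqueue
  process B: level=2
All levels: A:0, B:2, C:0, D:1
level(B) = 2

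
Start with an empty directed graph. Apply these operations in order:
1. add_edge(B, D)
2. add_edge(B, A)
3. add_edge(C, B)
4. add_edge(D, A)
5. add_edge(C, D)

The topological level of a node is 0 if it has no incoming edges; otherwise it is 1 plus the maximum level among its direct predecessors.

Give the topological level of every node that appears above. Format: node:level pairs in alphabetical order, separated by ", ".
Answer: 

Op 1: add_edge(B, D). Edges now: 1
Op 2: add_edge(B, A). Edges now: 2
Op 3: add_edge(C, B). Edges now: 3
Op 4: add_edge(D, A). Edges now: 4
Op 5: add_edge(C, D). Edges now: 5
Compute levels (Kahn BFS):
  sources (in-degree 0): C
  process C: level=0
    C->B: in-degree(B)=0, level(B)=1, enqueue
    C->D: in-degree(D)=1, level(D)>=1
  process B: level=1
    B->A: in-degree(A)=1, level(A)>=2
    B->D: in-degree(D)=0, level(D)=2, enqueue
  process D: level=2
    D->A: in-degree(A)=0, level(A)=3, enqueue
  process A: level=3
All levels: A:3, B:1, C:0, D:2

Answer: A:3, B:1, C:0, D:2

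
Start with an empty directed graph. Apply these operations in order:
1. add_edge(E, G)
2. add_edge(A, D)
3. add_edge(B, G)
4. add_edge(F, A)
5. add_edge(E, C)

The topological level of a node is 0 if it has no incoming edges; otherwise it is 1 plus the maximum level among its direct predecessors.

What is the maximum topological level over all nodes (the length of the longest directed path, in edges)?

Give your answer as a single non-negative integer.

Op 1: add_edge(E, G). Edges now: 1
Op 2: add_edge(A, D). Edges now: 2
Op 3: add_edge(B, G). Edges now: 3
Op 4: add_edge(F, A). Edges now: 4
Op 5: add_edge(E, C). Edges now: 5
Compute levels (Kahn BFS):
  sources (in-degree 0): B, E, F
  process B: level=0
    B->G: in-degree(G)=1, level(G)>=1
  process E: level=0
    E->C: in-degree(C)=0, level(C)=1, enqueue
    E->G: in-degree(G)=0, level(G)=1, enqueue
  process F: level=0
    F->A: in-degree(A)=0, level(A)=1, enqueue
  process C: level=1
  process G: level=1
  process A: level=1
    A->D: in-degree(D)=0, level(D)=2, enqueue
  process D: level=2
All levels: A:1, B:0, C:1, D:2, E:0, F:0, G:1
max level = 2

Answer: 2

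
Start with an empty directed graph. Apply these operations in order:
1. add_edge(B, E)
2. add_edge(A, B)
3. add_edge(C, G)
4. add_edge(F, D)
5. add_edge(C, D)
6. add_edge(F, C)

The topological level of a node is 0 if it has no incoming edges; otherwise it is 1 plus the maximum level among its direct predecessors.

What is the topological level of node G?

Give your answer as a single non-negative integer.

Answer: 2

Derivation:
Op 1: add_edge(B, E). Edges now: 1
Op 2: add_edge(A, B). Edges now: 2
Op 3: add_edge(C, G). Edges now: 3
Op 4: add_edge(F, D). Edges now: 4
Op 5: add_edge(C, D). Edges now: 5
Op 6: add_edge(F, C). Edges now: 6
Compute levels (Kahn BFS):
  sources (in-degree 0): A, F
  process A: level=0
    A->B: in-degree(B)=0, level(B)=1, enqueue
  process F: level=0
    F->C: in-degree(C)=0, level(C)=1, enqueue
    F->D: in-degree(D)=1, level(D)>=1
  process B: level=1
    B->E: in-degree(E)=0, level(E)=2, enqueue
  process C: level=1
    C->D: in-degree(D)=0, level(D)=2, enqueue
    C->G: in-degree(G)=0, level(G)=2, enqueue
  process E: level=2
  process D: level=2
  process G: level=2
All levels: A:0, B:1, C:1, D:2, E:2, F:0, G:2
level(G) = 2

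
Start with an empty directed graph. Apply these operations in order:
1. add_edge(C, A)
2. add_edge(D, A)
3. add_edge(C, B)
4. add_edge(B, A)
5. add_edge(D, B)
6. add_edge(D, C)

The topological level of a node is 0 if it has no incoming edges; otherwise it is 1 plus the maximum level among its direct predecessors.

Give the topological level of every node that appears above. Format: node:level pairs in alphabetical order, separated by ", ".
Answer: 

Op 1: add_edge(C, A). Edges now: 1
Op 2: add_edge(D, A). Edges now: 2
Op 3: add_edge(C, B). Edges now: 3
Op 4: add_edge(B, A). Edges now: 4
Op 5: add_edge(D, B). Edges now: 5
Op 6: add_edge(D, C). Edges now: 6
Compute levels (Kahn BFS):
  sources (in-degree 0): D
  process D: level=0
    D->A: in-degree(A)=2, level(A)>=1
    D->B: in-degree(B)=1, level(B)>=1
    D->C: in-degree(C)=0, level(C)=1, enqueue
  process C: level=1
    C->A: in-degree(A)=1, level(A)>=2
    C->B: in-degree(B)=0, level(B)=2, enqueue
  process B: level=2
    B->A: in-degree(A)=0, level(A)=3, enqueue
  process A: level=3
All levels: A:3, B:2, C:1, D:0

Answer: A:3, B:2, C:1, D:0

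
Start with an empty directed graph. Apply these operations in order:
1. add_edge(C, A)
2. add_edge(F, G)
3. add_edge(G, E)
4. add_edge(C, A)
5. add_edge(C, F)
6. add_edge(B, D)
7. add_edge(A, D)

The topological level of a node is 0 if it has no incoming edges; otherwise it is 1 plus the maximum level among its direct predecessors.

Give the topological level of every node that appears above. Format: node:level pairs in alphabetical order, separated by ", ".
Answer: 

Op 1: add_edge(C, A). Edges now: 1
Op 2: add_edge(F, G). Edges now: 2
Op 3: add_edge(G, E). Edges now: 3
Op 4: add_edge(C, A) (duplicate, no change). Edges now: 3
Op 5: add_edge(C, F). Edges now: 4
Op 6: add_edge(B, D). Edges now: 5
Op 7: add_edge(A, D). Edges now: 6
Compute levels (Kahn BFS):
  sources (in-degree 0): B, C
  process B: level=0
    B->D: in-degree(D)=1, level(D)>=1
  process C: level=0
    C->A: in-degree(A)=0, level(A)=1, enqueue
    C->F: in-degree(F)=0, level(F)=1, enqueue
  process A: level=1
    A->D: in-degree(D)=0, level(D)=2, enqueue
  process F: level=1
    F->G: in-degree(G)=0, level(G)=2, enqueue
  process D: level=2
  process G: level=2
    G->E: in-degree(E)=0, level(E)=3, enqueue
  process E: level=3
All levels: A:1, B:0, C:0, D:2, E:3, F:1, G:2

Answer: A:1, B:0, C:0, D:2, E:3, F:1, G:2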